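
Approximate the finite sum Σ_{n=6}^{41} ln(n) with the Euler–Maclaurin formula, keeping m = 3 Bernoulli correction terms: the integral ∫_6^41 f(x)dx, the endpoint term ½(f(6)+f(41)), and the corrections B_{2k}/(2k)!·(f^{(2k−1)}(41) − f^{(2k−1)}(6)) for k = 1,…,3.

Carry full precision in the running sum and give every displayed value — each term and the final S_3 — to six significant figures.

S_3 ≈ 109.247

Integral: ∫_6^41 ln(x) dx = 106.506.
Endpoint term: (f(6) + f(41))/2 = (1.79176 + 3.71357)/2 = 2.75267.
So far: 109.259.
Order-1 term: 1/12 · (0.0243902 − 0.166667) = -0.0118564.
Partial sum through k=1: 109.247.
Order-2 term: −1/720 · (2.90187e-05 − 0.00925926) = 1.28198e-05.
Partial sum through k=2: 109.247.
Order-3 term: 1/30240 · (2.07153e-07 − 0.00308642) = -1.02057e-07.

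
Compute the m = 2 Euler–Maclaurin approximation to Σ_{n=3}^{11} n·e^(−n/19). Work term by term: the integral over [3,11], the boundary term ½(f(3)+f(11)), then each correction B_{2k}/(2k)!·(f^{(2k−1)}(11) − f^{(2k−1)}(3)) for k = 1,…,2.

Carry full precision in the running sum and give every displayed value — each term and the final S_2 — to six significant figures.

S_2 ≈ 41.7919

Integral: ∫_3^11 x·e^(−x/19) dx = 37.4686.
½[f(3) + f(11)] = ½[2.56182 + 6.16537] = 4.36359.
Running total after boundary: 41.8322.
k=1: B_{2}/(2)! × [f^{(1)}(11) − f^{(1)}(3)] = 1/12 × (0.235995 − 0.719107) = -0.0402593.
After k=1: 41.7919.
k=2: B_{4}/(4)! × [f^{(3)}(11) − f^{(3)}(3)] = −1/720 × (0.00375892 − 0.00672295) = 4.11671e-06.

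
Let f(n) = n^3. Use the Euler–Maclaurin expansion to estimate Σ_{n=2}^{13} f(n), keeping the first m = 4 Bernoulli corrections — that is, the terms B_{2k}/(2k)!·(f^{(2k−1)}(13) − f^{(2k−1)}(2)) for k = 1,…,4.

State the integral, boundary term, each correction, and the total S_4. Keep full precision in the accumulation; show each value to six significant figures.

S_4 ≈ 8280.00

∫_2^13 x^3 dx evaluates to 7136.25.
Endpoint term: (f(2) + f(13))/2 = (8.00000 + 2197.00)/2 = 1102.50.
So far: 8238.75.
Correction k=1: B_{2}/2! · (f^{(1)}(13) − f^{(1)}(2)) = 1/12 · (507.000 − 12.0000) = 41.2500.
After k=1: 8280.00.
Correction k=2: B_{4}/4! · (f^{(3)}(13) − f^{(3)}(2)) = −1/720 · (6.00000 − 6.00000) = 0.00000.
After k=2: 8280.00.
Correction k=3: B_{6}/6! · (f^{(5)}(13) − f^{(5)}(2)) = 1/30240 · (0.00000 − 0.00000) = 0.00000.
After k=3: 8280.00.
Correction k=4: B_{8}/8! · (f^{(7)}(13) − f^{(7)}(2)) = −1/1209600 · (0.00000 − 0.00000) = 0.00000.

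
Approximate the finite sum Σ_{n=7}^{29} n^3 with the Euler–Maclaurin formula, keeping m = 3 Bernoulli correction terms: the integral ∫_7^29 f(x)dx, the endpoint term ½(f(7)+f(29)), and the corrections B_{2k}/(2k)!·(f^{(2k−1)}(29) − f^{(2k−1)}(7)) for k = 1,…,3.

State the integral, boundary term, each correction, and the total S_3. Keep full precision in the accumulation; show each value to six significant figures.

∫_7^29 x^3 dx evaluates to 176220.
Endpoint term: (f(7) + f(29))/2 = (343.000 + 24389.0)/2 = 12366.0.
So far: 188586.
k=1: B_{2}/(2)! × [f^{(1)}(29) − f^{(1)}(7)] = 1/12 × (2523.00 − 147.000) = 198.000.
Partial sum through k=1: 188784.
k=2: B_{4}/(4)! × [f^{(3)}(29) − f^{(3)}(7)] = −1/720 × (6.00000 − 6.00000) = 0.00000.
Partial sum through k=2: 188784.
k=3: B_{6}/(6)! × [f^{(5)}(29) − f^{(5)}(7)] = 1/30240 × (0.00000 − 0.00000) = 0.00000.

S_3 ≈ 188784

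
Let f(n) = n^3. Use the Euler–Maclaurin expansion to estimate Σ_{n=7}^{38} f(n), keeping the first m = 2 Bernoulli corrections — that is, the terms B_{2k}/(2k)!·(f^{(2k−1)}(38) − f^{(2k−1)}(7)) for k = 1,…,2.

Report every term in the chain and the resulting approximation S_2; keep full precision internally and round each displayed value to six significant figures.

Integral: ∫_7^38 x^3 dx = 520684.
Endpoint term: (f(7) + f(38))/2 = (343.000 + 54872.0)/2 = 27607.5.
Running total after boundary: 548291.
Order-1 term: 1/12 · (4332.00 − 147.000) = 348.750.
Partial sum through k=1: 548640.
Order-2 term: −1/720 · (6.00000 − 6.00000) = 0.00000.

S_2 ≈ 548640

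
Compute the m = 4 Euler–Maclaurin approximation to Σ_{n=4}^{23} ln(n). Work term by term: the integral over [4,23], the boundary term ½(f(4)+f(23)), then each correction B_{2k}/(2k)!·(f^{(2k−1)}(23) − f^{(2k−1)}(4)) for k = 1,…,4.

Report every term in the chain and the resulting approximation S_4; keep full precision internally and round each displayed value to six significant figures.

S_4 ≈ 49.8149

The integral term ∫_4^23 ln(x) dx = 47.5712.
½[f(4) + f(23)] = ½[1.38629 + 3.13549] = 2.26089.
Running total after boundary: 49.8321.
Order-1 term: 1/12 · (0.0434783 − 0.250000) = -0.0172101.
Partial sum through k=1: 49.8149.
Order-2 term: −1/720 · (0.000164379 − 0.0312500) = 4.31745e-05.
Partial sum through k=2: 49.8149.
Order-3 term: 1/30240 · (3.72883e-06 − 0.0234375) = -7.74926e-07.
Partial sum through k=3: 49.8149.
Order-4 term: −1/1209600 · (2.11465e-07 − 0.0439453) = 3.63303e-08.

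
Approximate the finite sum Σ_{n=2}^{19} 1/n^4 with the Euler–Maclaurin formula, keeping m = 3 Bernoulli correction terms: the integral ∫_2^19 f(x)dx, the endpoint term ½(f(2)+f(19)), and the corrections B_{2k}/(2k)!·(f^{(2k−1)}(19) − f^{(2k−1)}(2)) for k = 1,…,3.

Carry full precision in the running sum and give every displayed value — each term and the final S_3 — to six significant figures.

S_3 ≈ 0.0824204

The integral term ∫_2^19 1/x^4 dx = 0.0416181.
Endpoint term: (f(2) + f(19))/2 = (0.0625000 + 7.67336e-06)/2 = 0.0312538.
Running total after boundary: 0.0728719.
k=1: B_{2}/(2)! × [f^{(1)}(19) − f^{(1)}(2)] = 1/12 × (-1.61544e-06 − (-0.125000)) = 0.0104165.
Partial sum through k=1: 0.0832884.
k=2: B_{4}/(4)! × [f^{(3)}(19) − f^{(3)}(2)] = −1/720 × (-1.34247e-07 − (-0.937500)) = -0.00130208.
Partial sum through k=2: 0.0819864.
k=3: B_{6}/(6)! × [f^{(5)}(19) − f^{(5)}(2)] = 1/30240 × (-2.08251e-08 − (-13.1250)) = 0.000434028.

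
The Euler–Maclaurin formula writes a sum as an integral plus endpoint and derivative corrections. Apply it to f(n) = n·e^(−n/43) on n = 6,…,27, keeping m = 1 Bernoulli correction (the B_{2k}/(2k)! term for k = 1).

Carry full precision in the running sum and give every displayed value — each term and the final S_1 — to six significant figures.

S_1 ≈ 235.898

∫_6^27 x·e^(−x/43) dx evaluates to 226.130.
Boundary: ½(f(6) + f(27)) = ½(5.21858 + 14.4101) = 9.81434.
Running total after boundary: 235.944.
k=1: B_{2}/(2)! × [f^{(1)}(27) − f^{(1)}(6)] = 1/12 × (0.198589 − 0.748400) = -0.0458176.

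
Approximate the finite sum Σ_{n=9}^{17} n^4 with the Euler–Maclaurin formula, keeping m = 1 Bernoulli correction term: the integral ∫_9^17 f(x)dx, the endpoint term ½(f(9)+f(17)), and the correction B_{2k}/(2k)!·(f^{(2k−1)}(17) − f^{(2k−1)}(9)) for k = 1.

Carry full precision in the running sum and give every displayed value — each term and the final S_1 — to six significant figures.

Integral: ∫_9^17 x^4 dx = 272162.
Boundary: ½(f(9) + f(17)) = ½(6561.00 + 83521.0) = 45041.0.
Running total after boundary: 317203.
Order-1 term: 1/12 · (19652.0 − 2916.00) = 1394.67.

S_1 ≈ 318597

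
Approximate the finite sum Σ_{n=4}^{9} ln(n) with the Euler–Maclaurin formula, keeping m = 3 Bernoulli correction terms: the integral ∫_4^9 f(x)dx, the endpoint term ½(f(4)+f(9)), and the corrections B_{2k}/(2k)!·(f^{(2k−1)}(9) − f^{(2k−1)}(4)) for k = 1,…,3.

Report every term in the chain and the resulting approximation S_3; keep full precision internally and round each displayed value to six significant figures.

S_3 ≈ 11.0101

∫_4^9 ln(x) dx evaluates to 9.22984.
Endpoint term: (f(4) + f(9))/2 = (1.38629 + 2.19722)/2 = 1.79176.
So far: 11.0216.
Order-1 term: 1/12 · (0.111111 − 0.250000) = -0.0115741.
Partial sum through k=1: 11.0100.
Order-2 term: −1/720 · (0.00274348 − 0.0312500) = 3.95924e-05.
Partial sum through k=2: 11.0101.
Order-3 term: 1/30240 · (0.000406442 − 0.0234375) = -7.61609e-07.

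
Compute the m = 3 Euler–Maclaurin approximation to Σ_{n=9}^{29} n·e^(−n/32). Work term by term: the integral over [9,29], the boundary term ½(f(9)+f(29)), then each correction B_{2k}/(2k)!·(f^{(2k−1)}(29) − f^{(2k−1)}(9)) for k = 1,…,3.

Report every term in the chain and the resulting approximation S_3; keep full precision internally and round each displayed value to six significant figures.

S_3 ≈ 210.884

Integral: ∫_9^29 x·e^(−x/32) dx = 201.670.
Boundary: ½(f(9) + f(29)) = ½(6.79356 + 11.7171) = 9.25531.
So far: 210.926.
Order-1 term: 1/12 · (0.0378784 − 0.542541) = -0.0420552.
After k=1: 210.884.
Order-2 term: −1/720 · (0.000826124 − 0.00200412) = 1.63611e-06.
After k=2: 210.884.
Order-3 term: 1/30240 · (1.57740e-06 − 3.39689e-06) = -6.01684e-11.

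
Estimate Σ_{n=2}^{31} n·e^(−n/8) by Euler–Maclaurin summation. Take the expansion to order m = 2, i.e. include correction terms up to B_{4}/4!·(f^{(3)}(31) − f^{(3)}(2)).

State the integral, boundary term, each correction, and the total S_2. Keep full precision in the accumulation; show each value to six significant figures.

S_2 ≈ 56.8756

The integral term ∫_2^31 x·e^(−x/8) dx = 55.8287.
Endpoint term: (f(2) + f(31))/2 = (1.55760 + 0.643384)/2 = 1.10049.
Running total after boundary: 56.9292.
Correction k=1: B_{2}/2! · (f^{(1)}(31) − f^{(1)}(2)) = 1/12 · (-0.0596687 − 0.584101) = -0.0536474.
Partial sum through k=1: 56.8756.
Correction k=2: B_{4}/4! · (f^{(3)}(31) − f^{(3)}(2)) = −1/720 · (-0.000283751 − 0.0334641) = 4.68720e-05.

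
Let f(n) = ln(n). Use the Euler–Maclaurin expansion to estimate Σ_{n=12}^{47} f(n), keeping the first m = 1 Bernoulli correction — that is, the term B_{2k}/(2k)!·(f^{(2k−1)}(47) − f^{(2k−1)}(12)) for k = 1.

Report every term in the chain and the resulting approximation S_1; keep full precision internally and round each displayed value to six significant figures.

The integral term ∫_12^47 ln(x) dx = 116.138.
Boundary: ½(f(12) + f(47)) = ½(2.48491 + 3.85015) = 3.16753.
So far: 119.306.
Order-1 term: 1/12 · (0.0212766 − 0.0833333) = -0.00517139.

S_1 ≈ 119.300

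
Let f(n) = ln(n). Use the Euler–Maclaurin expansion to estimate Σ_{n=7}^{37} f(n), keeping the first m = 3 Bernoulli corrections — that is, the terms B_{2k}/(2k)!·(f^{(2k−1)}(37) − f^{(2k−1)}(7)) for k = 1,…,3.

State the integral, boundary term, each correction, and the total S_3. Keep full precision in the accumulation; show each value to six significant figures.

S_3 ≈ 92.7514

∫_7^37 ln(x) dx evaluates to 89.9826.
Boundary: ½(f(7) + f(37)) = ½(1.94591 + 3.61092) = 2.77841.
Running total after boundary: 92.7610.
Correction k=1: B_{2}/2! · (f^{(1)}(37) − f^{(1)}(7)) = 1/12 · (0.0270270 − 0.142857) = -0.00965251.
After k=1: 92.7514.
Correction k=2: B_{4}/4! · (f^{(3)}(37) − f^{(3)}(7)) = −1/720 · (3.94843e-05 − 0.00583090) = 8.04364e-06.
After k=2: 92.7514.
Correction k=3: B_{6}/6! · (f^{(5)}(37) − f^{(5)}(7)) = 1/30240 · (3.46101e-07 − 0.00142798) = -4.72100e-08.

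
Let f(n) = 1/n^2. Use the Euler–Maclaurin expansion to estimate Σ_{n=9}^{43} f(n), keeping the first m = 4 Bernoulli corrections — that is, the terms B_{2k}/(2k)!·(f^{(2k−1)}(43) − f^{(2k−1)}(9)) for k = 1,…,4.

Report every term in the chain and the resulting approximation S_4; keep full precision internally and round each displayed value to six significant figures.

Integral: ∫_9^43 1/x^2 dx = 0.0878553.
Boundary: ½(f(9) + f(43)) = ½(0.0123457 + 0.000540833) = 0.00644326.
Running total after boundary: 0.0942986.
k=1: B_{2}/(2)! × [f^{(1)}(43) − f^{(1)}(9)] = 1/12 × (-2.51550e-05 − (-0.00274348)) = 0.000226527.
Running total after k=1: 0.0945251.
k=2: B_{4}/(4)! × [f^{(3)}(43) − f^{(3)}(9)] = −1/720 × (-1.63256e-07 − (-0.000406442)) = -5.64276e-07.
Running total after k=2: 0.0945245.
k=3: B_{6}/(6)! × [f^{(5)}(43) − f^{(5)}(9)] = 1/30240 × (-2.64883e-09 − (-0.000150534)) = 4.97789e-09.
Running total after k=3: 0.0945245.
k=4: B_{8}/(8)! × [f^{(7)}(43) − f^{(7)}(9)] = −1/1209600 × (-8.02240e-11 − (-0.000104073)) = -8.60391e-11.

S_4 ≈ 0.0945245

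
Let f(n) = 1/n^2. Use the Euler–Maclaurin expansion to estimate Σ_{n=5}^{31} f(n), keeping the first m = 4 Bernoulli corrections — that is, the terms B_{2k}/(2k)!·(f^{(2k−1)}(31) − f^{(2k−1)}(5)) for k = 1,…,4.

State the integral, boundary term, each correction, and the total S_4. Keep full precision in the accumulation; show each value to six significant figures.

S_4 ≈ 0.189580

∫_5^31 1/x^2 dx evaluates to 0.167742.
Endpoint term: (f(5) + f(31))/2 = (0.0400000 + 0.00104058)/2 = 0.0205203.
Running total after boundary: 0.188262.
Correction k=1: B_{2}/2! · (f^{(1)}(31) − f^{(1)}(5)) = 1/12 · (-6.71344e-05 − (-0.0160000)) = 0.00132774.
After k=1: 0.189590.
Correction k=2: B_{4}/4! · (f^{(3)}(31) − f^{(3)}(5)) = −1/720 · (-8.38306e-07 − (-0.00768000)) = -1.06655e-05.
After k=2: 0.189579.
Correction k=3: B_{6}/6! · (f^{(5)}(31) − f^{(5)}(5)) = 1/30240 · (-2.61698e-08 − (-0.00921600)) = 3.04761e-07.
After k=3: 0.189580.
Correction k=4: B_{8}/8! · (f^{(7)}(31) − f^{(7)}(5)) = −1/1209600 · (-1.52498e-09 − (-0.0206438)) = -1.70667e-08.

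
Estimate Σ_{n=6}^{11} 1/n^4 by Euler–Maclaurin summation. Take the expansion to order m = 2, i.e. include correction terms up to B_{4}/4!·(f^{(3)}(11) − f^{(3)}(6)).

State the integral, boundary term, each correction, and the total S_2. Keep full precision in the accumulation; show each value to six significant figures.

S_2 ≈ 0.00175294

Integral: ∫_6^11 1/x^4 dx = 0.00129277.
Endpoint term: (f(6) + f(11))/2 = (0.000771605 + 6.83013e-05)/2 = 0.000419953.
So far: 0.00171272.
Order-1 term: 1/12 · (-2.48369e-05 − (-0.000514403)) = 4.07972e-05.
Running total after k=1: 0.00175352.
Order-2 term: −1/720 · (-6.15790e-06 − (-0.000428669)) = -5.86822e-07.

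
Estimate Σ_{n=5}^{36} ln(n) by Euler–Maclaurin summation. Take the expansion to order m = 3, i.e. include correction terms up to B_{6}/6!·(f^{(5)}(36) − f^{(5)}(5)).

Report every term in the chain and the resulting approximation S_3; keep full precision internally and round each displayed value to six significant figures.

∫_5^36 ln(x) dx evaluates to 89.9595.
Boundary: ½(f(5) + f(36)) = ½(1.60944 + 3.58352) = 2.59648.
Running total after boundary: 92.5560.
k=1: B_{2}/(2)! × [f^{(1)}(36) − f^{(1)}(5)] = 1/12 × (0.0277778 − 0.200000) = -0.0143519.
After k=1: 92.5416.
k=2: B_{4}/(4)! × [f^{(3)}(36) − f^{(3)}(5)] = −1/720 × (4.28669e-05 − 0.0160000) = 2.21627e-05.
After k=2: 92.5416.
k=3: B_{6}/(6)! × [f^{(5)}(36) − f^{(5)}(5)] = 1/30240 × (3.96916e-07 − 0.00768000) = -2.53955e-07.

S_3 ≈ 92.5416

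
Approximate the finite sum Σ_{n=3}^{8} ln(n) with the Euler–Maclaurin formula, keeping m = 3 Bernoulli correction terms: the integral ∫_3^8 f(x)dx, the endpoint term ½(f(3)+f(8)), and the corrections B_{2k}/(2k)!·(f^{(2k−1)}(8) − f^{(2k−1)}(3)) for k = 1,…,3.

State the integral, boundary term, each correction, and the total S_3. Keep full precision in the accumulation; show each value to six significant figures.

S_3 ≈ 9.91146

∫_3^8 ln(x) dx evaluates to 8.33970.
½[f(3) + f(8)] = ½[1.09861 + 2.07944] = 1.58903.
Running total after boundary: 9.92872.
Correction k=1: B_{2}/2! · (f^{(1)}(8) − f^{(1)}(3)) = 1/12 · (0.125000 − 0.333333) = -0.0173611.
After k=1: 9.91136.
Correction k=2: B_{4}/4! · (f^{(3)}(8) − f^{(3)}(3)) = −1/720 · (0.00390625 − 0.0740741) = 9.74553e-05.
After k=2: 9.91146.
Correction k=3: B_{6}/6! · (f^{(5)}(8) − f^{(5)}(3)) = 1/30240 · (0.000732422 − 0.0987654) = -3.24183e-06.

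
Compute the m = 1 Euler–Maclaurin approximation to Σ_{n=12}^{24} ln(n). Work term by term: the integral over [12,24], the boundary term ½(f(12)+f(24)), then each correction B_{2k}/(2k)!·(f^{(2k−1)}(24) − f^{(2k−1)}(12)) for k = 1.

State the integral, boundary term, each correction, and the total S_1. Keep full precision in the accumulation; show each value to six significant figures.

S_1 ≈ 37.2824

The integral term ∫_12^24 ln(x) dx = 34.4544.
½[f(12) + f(24)] = ½[2.48491 + 3.17805] = 2.83148.
Running total after boundary: 37.2859.
k=1: B_{2}/(2)! × [f^{(1)}(24) − f^{(1)}(12)] = 1/12 × (0.0416667 − 0.0833333) = -0.00347222.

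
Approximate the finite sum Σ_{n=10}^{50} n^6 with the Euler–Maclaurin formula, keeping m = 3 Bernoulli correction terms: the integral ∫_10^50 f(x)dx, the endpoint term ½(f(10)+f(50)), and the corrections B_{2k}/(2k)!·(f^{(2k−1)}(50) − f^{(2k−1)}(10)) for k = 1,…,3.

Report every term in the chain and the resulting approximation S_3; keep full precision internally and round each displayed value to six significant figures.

Integral: ∫_10^50 x^6 dx = 1.11606e+11.
Boundary: ½(f(10) + f(50)) = ½(1.00000e+06 + 1.56250e+10) = 7.81300e+09.
Integral + boundary = 1.19419e+11.
k=1: B_{2}/(2)! × [f^{(1)}(50) − f^{(1)}(10)] = 1/12 × (1.87500e+09 − 600000) = 1.56200e+08.
Partial sum through k=1: 1.19575e+11.
k=2: B_{4}/(4)! × [f^{(3)}(50) − f^{(3)}(10)] = −1/720 × (1.50000e+07 − 120000) = -20666.7.
Partial sum through k=2: 1.19575e+11.
k=3: B_{6}/(6)! × [f^{(5)}(50) − f^{(5)}(10)] = 1/30240 × (36000.0 − 7200.00) = 0.952381.

S_3 ≈ 1.19575e+11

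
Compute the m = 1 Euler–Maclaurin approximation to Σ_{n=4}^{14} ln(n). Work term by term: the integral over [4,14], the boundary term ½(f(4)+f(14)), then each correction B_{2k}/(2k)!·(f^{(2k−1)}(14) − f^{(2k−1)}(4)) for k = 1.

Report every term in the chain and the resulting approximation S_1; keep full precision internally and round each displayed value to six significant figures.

∫_4^14 ln(x) dx evaluates to 21.4016.
½[f(4) + f(14)] = ½[1.38629 + 2.63906] = 2.01268.
Integral + boundary = 23.4143.
k=1: B_{2}/(2)! × [f^{(1)}(14) − f^{(1)}(4)] = 1/12 × (0.0714286 − 0.250000) = -0.0148810.

S_1 ≈ 23.3994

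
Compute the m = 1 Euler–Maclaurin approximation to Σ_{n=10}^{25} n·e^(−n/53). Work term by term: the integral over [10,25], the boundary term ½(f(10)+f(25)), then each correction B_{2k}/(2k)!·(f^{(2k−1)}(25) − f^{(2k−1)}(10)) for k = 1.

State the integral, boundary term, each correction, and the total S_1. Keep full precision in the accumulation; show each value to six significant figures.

S_1 ≈ 197.401

∫_10^25 x·e^(−x/53) dx evaluates to 185.490.
Endpoint term: (f(10) + f(25))/2 = (8.28052 + 15.5985)/2 = 11.9395.
Running total after boundary: 197.430.
k=1: B_{2}/(2)! × [f^{(1)}(25) − f^{(1)}(10)] = 1/12 × (0.329630 − 0.671816) = -0.0285155.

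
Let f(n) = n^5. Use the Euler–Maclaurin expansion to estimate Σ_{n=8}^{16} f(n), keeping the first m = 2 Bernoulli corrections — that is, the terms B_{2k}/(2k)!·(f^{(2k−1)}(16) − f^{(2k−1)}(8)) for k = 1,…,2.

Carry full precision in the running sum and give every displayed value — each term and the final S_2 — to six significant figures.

∫_8^16 x^5 dx evaluates to 2.75251e+06.
Boundary: ½(f(8) + f(16)) = ½(32768.0 + 1.04858e+06) = 540672.
So far: 3.29318e+06.
Order-1 term: 1/12 · (327680 − 20480.0) = 25600.0.
Running total after k=1: 3.31878e+06.
Order-2 term: −1/720 · (15360.0 − 3840.00) = -16.0000.

S_2 ≈ 3.31877e+06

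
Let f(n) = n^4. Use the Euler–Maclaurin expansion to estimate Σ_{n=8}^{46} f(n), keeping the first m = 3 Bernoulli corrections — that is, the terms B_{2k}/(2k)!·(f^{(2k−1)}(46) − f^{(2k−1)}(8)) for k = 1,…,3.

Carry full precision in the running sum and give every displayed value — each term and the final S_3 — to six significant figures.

S_3 ≈ 4.34591e+07

∫_8^46 x^4 dx evaluates to 4.11860e+07.
½[f(8) + f(46)] = ½[4096.00 + 4.47746e+06] = 2.24078e+06.
Running total after boundary: 4.34268e+07.
Order-1 term: 1/12 · (389344 − 2048.00) = 32274.7.
Running total after k=1: 4.34591e+07.
Order-2 term: −1/720 · (1104.00 − 192.000) = -1.26667.
Running total after k=2: 4.34591e+07.
Order-3 term: 1/30240 · (0.00000 − 0.00000) = 0.00000.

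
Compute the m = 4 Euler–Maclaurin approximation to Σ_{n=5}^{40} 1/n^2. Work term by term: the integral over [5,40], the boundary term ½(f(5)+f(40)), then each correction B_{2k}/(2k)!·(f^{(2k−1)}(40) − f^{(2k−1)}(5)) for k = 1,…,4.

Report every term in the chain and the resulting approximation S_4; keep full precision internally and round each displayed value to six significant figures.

The integral term ∫_5^40 1/x^2 dx = 0.175000.
Boundary: ½(f(5) + f(40)) = ½(0.0400000 + 0.000625000) = 0.0203125.
Running total after boundary: 0.195312.
k=1: B_{2}/(2)! × [f^{(1)}(40) − f^{(1)}(5)] = 1/12 × (-3.12500e-05 − (-0.0160000)) = 0.00133073.
After k=1: 0.196643.
k=2: B_{4}/(4)! × [f^{(3)}(40) − f^{(3)}(5)] = −1/720 × (-2.34375e-07 − (-0.00768000)) = -1.06663e-05.
After k=2: 0.196633.
k=3: B_{6}/(6)! × [f^{(5)}(40) − f^{(5)}(5)] = 1/30240 × (-4.39453e-09 − (-0.00921600)) = 3.04762e-07.
After k=3: 0.196633.
k=4: B_{8}/(8)! × [f^{(7)}(40) − f^{(7)}(5)] = −1/1209600 × (-1.53809e-10 − (-0.0206438)) = -1.70667e-08.

S_4 ≈ 0.196633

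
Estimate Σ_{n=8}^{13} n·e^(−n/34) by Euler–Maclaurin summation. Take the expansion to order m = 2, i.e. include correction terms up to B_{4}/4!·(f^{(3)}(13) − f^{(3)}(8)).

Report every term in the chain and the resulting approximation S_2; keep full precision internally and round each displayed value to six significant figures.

∫_8^13 x·e^(−x/34) dx evaluates to 38.3609.
Endpoint term: (f(8) + f(13))/2 = (6.32271 + 8.86930)/2 = 7.59601.
Integral + boundary = 45.9570.
Order-1 term: 1/12 · (0.421392 − 0.604376) = -0.0152487.
Partial sum through k=1: 45.9417.
Order-2 term: −1/720 · (0.00154490 − 0.00189018) = 4.79566e-07.

S_2 ≈ 45.9417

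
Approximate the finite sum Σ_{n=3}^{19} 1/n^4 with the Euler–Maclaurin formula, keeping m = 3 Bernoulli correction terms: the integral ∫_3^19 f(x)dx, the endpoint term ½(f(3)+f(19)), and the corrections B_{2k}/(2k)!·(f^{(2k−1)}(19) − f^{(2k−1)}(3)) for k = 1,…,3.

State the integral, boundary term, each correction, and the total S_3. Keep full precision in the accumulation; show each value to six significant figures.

∫_3^19 1/x^4 dx evaluates to 0.0122971.
Boundary: ½(f(3) + f(19)) = ½(0.0123457 + 7.67336e-06) = 0.00617668.
Integral + boundary = 0.0184738.
k=1: B_{2}/(2)! × [f^{(1)}(19) − f^{(1)}(3)] = 1/12 × (-1.61544e-06 − (-0.0164609)) = 0.00137161.
Running total after k=1: 0.0198454.
k=2: B_{4}/(4)! × [f^{(3)}(19) − f^{(3)}(3)] = −1/720 × (-1.34247e-07 − (-0.0548697)) = -7.62077e-05.
Running total after k=2: 0.0197692.
k=3: B_{6}/(6)! × [f^{(5)}(19) − f^{(5)}(3)] = 1/30240 × (-2.08251e-08 − (-0.341411)) = 1.12901e-05.

S_3 ≈ 0.0197804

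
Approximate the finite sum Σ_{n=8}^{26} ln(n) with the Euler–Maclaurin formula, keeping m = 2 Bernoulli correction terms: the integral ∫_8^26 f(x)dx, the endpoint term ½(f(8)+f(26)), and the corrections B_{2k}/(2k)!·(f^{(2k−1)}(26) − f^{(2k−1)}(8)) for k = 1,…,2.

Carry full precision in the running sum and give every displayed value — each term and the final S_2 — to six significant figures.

S_2 ≈ 52.7365

∫_8^26 ln(x) dx evaluates to 50.0750.
½[f(8) + f(26)] = ½[2.07944 + 3.25810] = 2.66877.
So far: 52.7437.
Order-1 term: 1/12 · (0.0384615 − 0.125000) = -0.00721154.
After k=1: 52.7365.
Order-2 term: −1/720 · (0.000113792 − 0.00390625) = 5.26730e-06.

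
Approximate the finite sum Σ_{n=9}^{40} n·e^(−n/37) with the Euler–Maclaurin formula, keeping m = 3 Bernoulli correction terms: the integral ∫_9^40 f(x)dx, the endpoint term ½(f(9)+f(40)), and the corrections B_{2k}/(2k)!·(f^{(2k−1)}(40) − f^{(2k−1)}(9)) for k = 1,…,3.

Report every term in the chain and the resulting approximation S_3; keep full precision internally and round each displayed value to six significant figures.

∫_9^40 x·e^(−x/37) dx evaluates to 368.043.
½[f(9) + f(40)] = ½[7.05673 + 13.5691] = 10.3129.
Integral + boundary = 378.356.
k=1: B_{2}/(2)! × [f^{(1)}(40) − f^{(1)}(9)] = 1/12 × (-0.0275050 − 0.593358) = -0.0517386.
After k=1: 378.304.
k=2: B_{4}/(4)! × [f^{(3)}(40) − f^{(3)}(9)] = −1/720 × (0.000475495 − 0.00157890) = 1.53251e-06.
After k=2: 378.304.
k=3: B_{6}/(6)! × [f^{(5)}(40) − f^{(5)}(9)] = 1/30240 × (7.09336e-07 − 1.99005e-06) = -4.23518e-11.

S_3 ≈ 378.304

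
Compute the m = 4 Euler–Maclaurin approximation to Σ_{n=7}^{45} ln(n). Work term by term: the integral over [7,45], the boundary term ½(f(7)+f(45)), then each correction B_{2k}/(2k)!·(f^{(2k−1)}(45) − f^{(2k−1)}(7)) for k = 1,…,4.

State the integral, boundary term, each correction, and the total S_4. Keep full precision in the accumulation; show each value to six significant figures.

S_4 ≈ 122.545

Integral: ∫_7^45 ln(x) dx = 119.678.
Endpoint term: (f(7) + f(45))/2 = (1.94591 + 3.80666)/2 = 2.87629.
Running total after boundary: 122.555.
Order-1 term: 1/12 · (0.0222222 − 0.142857) = -0.0100529.
Partial sum through k=1: 122.545.
Order-2 term: −1/720 · (2.19479e-05 − 0.00583090) = 8.06799e-06.
Partial sum through k=2: 122.545.
Order-3 term: 1/30240 · (1.30061e-07 − 0.00142798) = -4.72171e-08.
Partial sum through k=3: 122.545.
Order-4 term: −1/1209600 · (1.92684e-09 − 0.000874271) = 7.22776e-10.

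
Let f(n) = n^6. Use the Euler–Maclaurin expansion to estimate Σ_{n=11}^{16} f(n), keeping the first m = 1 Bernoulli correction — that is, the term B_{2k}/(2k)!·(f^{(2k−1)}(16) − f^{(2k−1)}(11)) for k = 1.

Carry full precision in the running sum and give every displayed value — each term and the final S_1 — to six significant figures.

Integral: ∫_11^16 x^6 dx = 3.55640e+07.
Boundary: ½(f(11) + f(16)) = ½(1.77156e+06 + 1.67772e+07) = 9.27439e+06.
Integral + boundary = 4.48384e+07.
Order-1 term: 1/12 · (6.29146e+06 − 966306) = 443762.

S_1 ≈ 4.52822e+07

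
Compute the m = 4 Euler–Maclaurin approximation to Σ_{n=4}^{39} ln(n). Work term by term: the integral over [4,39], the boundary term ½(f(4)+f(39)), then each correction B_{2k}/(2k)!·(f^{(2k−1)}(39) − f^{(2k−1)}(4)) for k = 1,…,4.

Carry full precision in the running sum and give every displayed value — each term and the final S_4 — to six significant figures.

Integral: ∫_4^39 ln(x) dx = 102.334.
Endpoint term: (f(4) + f(39))/2 = (1.38629 + 3.66356)/2 = 2.52493.
So far: 104.859.
Order-1 term: 1/12 · (0.0256410 − 0.250000) = -0.0186966.
Running total after k=1: 104.840.
Order-2 term: −1/720 · (3.37160e-05 − 0.0312500) = 4.33559e-05.
Running total after k=2: 104.840.
Order-3 term: 1/30240 · (2.66004e-07 − 0.0234375) = -7.75041e-07.
Running total after k=3: 104.840.
Order-4 term: −1/1209600 · (5.24663e-09 − 0.0439453) = 3.63304e-08.

S_4 ≈ 104.840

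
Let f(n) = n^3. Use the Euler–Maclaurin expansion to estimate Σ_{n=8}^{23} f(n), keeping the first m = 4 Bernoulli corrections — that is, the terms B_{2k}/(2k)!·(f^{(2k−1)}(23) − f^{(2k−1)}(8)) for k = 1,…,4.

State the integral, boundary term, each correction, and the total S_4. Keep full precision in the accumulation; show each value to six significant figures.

S_4 ≈ 75392.0

Integral: ∫_8^23 x^3 dx = 68936.2.
½[f(8) + f(23)] = ½[512.000 + 12167.0] = 6339.50.
Running total after boundary: 75275.8.
k=1: B_{2}/(2)! × [f^{(1)}(23) − f^{(1)}(8)] = 1/12 × (1587.00 − 192.000) = 116.250.
After k=1: 75392.0.
k=2: B_{4}/(4)! × [f^{(3)}(23) − f^{(3)}(8)] = −1/720 × (6.00000 − 6.00000) = 0.00000.
After k=2: 75392.0.
k=3: B_{6}/(6)! × [f^{(5)}(23) − f^{(5)}(8)] = 1/30240 × (0.00000 − 0.00000) = 0.00000.
After k=3: 75392.0.
k=4: B_{8}/(8)! × [f^{(7)}(23) − f^{(7)}(8)] = −1/1209600 × (0.00000 − 0.00000) = 0.00000.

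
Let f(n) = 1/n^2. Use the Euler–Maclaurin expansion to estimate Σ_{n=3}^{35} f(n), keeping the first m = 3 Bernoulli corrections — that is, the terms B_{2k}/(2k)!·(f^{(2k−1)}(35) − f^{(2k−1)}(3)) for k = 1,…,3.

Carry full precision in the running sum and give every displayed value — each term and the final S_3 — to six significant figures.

S_3 ≈ 0.366768

The integral term ∫_3^35 1/x^2 dx = 0.304762.
½[f(3) + f(35)] = ½[0.111111 + 0.000816327] = 0.0559637.
So far: 0.360726.
k=1: B_{2}/(2)! × [f^{(1)}(35) − f^{(1)}(3)] = 1/12 × (-4.66472e-05 − (-0.0740741)) = 0.00616895.
After k=1: 0.366895.
k=2: B_{4}/(4)! × [f^{(3)}(35) − f^{(3)}(3)] = −1/720 × (-4.56952e-07 − (-0.0987654)) = -0.000137174.
After k=2: 0.366757.
k=3: B_{6}/(6)! × [f^{(5)}(35) − f^{(5)}(3)] = 1/30240 × (-1.11907e-08 − (-0.329218)) = 1.08868e-05.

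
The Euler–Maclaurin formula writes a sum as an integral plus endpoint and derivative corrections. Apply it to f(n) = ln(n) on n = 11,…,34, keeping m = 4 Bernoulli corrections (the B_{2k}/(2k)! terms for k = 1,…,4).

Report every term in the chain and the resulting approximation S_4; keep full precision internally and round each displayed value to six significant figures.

∫_11^34 ln(x) dx evaluates to 70.5194.
Boundary: ½(f(11) + f(34)) = ½(2.39790 + 3.52636) = 2.96213.
Integral + boundary = 73.4815.
k=1: B_{2}/(2)! × [f^{(1)}(34) − f^{(1)}(11)] = 1/12 × (0.0294118 − 0.0909091) = -0.00512478.
Partial sum through k=1: 73.4764.
k=2: B_{4}/(4)! × [f^{(3)}(34) − f^{(3)}(11)] = −1/720 × (5.08854e-05 − 0.00150263) = 2.01631e-06.
Partial sum through k=2: 73.4764.
k=3: B_{6}/(6)! × [f^{(5)}(34) − f^{(5)}(11)] = 1/30240 × (5.28222e-07 − 0.000149021) = -4.91048e-09.
Partial sum through k=3: 73.4764.
k=4: B_{8}/(8)! × [f^{(7)}(34) − f^{(7)}(11)] = −1/1209600 × (1.37082e-08 − 3.69474e-05) = 3.05338e-11.

S_4 ≈ 73.4764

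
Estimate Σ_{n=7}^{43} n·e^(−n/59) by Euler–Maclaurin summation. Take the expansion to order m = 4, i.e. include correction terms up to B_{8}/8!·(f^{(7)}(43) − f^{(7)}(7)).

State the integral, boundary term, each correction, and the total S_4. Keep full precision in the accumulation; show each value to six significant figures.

The integral term ∫_7^43 x·e^(−x/59) dx = 554.783.
Endpoint term: (f(7) + f(43))/2 = (6.21687 + 20.7467)/2 = 13.4818.
So far: 568.265.
Correction k=1: B_{2}/2! · (f^{(1)}(43) − f^{(1)}(7)) = 1/12 · (0.130842 − 0.782753) = -0.0543259.
Running total after k=1: 568.211.
Correction k=2: B_{4}/4! · (f^{(3)}(43) − f^{(3)}(7)) = −1/720 · (0.000314796 − 0.000735134) = 5.83803e-07.
Running total after k=2: 568.211.
Correction k=3: B_{6}/6! · (f^{(5)}(43) − f^{(5)}(7)) = 1/30240 · (1.70067e-07 − 3.57772e-07) = -6.20716e-12.
Running total after k=3: 568.211.
Correction k=4: B_{8}/8! · (f^{(7)}(43) − f^{(7)}(7)) = −1/1209600 · (7.17328e-11 − 1.44889e-10) = 6.04797e-17.

S_4 ≈ 568.211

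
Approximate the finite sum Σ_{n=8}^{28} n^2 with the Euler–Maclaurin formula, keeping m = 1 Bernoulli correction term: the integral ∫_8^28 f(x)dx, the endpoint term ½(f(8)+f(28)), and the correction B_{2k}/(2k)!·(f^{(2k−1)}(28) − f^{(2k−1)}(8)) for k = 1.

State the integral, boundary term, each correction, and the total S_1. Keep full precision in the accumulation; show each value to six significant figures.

Integral: ∫_8^28 x^2 dx = 7146.67.
½[f(8) + f(28)] = ½[64.0000 + 784.000] = 424.000.
So far: 7570.67.
Order-1 term: 1/12 · (56.0000 − 16.0000) = 3.33333.

S_1 ≈ 7574.00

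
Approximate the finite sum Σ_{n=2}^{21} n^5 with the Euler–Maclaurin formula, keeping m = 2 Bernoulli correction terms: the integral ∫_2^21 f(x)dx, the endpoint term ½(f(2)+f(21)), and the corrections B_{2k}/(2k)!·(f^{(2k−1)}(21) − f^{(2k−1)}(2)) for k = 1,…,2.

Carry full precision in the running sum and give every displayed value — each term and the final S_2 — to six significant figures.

S_2 ≈ 1.64174e+07

Integral: ∫_2^21 x^5 dx = 1.42943e+07.
½[f(2) + f(21)] = ½[32.0000 + 4.08410e+06] = 2.04207e+06.
Running total after boundary: 1.63364e+07.
Correction k=1: B_{2}/2! · (f^{(1)}(21) − f^{(1)}(2)) = 1/12 · (972405 − 80.0000) = 81027.1.
Running total after k=1: 1.64174e+07.
Correction k=2: B_{4}/4! · (f^{(3)}(21) − f^{(3)}(2)) = −1/720 · (26460.0 − 240.000) = -36.4167.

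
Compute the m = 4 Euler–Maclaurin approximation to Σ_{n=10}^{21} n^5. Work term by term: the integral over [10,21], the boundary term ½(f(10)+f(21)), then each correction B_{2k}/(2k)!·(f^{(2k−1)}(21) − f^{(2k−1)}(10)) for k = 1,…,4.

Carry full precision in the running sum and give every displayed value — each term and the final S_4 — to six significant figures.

∫_10^21 x^5 dx evaluates to 1.41277e+07.
Endpoint term: (f(10) + f(21))/2 = (100000 + 4.08410e+06)/2 = 2.09205e+06.
So far: 1.62197e+07.
k=1: B_{2}/(2)! × [f^{(1)}(21) − f^{(1)}(10)] = 1/12 × (972405 − 50000.0) = 76867.1.
Partial sum through k=1: 1.62966e+07.
k=2: B_{4}/(4)! × [f^{(3)}(21) − f^{(3)}(10)] = −1/720 × (26460.0 − 6000.00) = -28.4167.
Partial sum through k=2: 1.62966e+07.
k=3: B_{6}/(6)! × [f^{(5)}(21) − f^{(5)}(10)] = 1/30240 × (120.000 − 120.000) = 0.00000.
Partial sum through k=3: 1.62966e+07.
k=4: B_{8}/(8)! × [f^{(7)}(21) − f^{(7)}(10)] = −1/1209600 × (0.00000 − 0.00000) = 0.00000.

S_4 ≈ 1.62966e+07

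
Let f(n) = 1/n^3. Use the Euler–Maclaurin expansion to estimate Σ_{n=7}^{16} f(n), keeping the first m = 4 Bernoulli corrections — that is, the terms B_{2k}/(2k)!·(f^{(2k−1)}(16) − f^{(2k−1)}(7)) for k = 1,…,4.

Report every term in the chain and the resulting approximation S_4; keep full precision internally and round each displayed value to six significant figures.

The integral term ∫_7^16 1/x^3 dx = 0.00825096.
½[f(7) + f(16)] = ½[0.00291545 + 0.000244141] = 0.00157980.
Running total after boundary: 0.00983075.
Correction k=1: B_{2}/2! · (f^{(1)}(16) − f^{(1)}(7)) = 1/12 · (-4.57764e-05 − (-0.00124948)) = 0.000100309.
Partial sum through k=1: 0.00993106.
Correction k=2: B_{4}/4! · (f^{(3)}(16) − f^{(3)}(7)) = −1/720 · (-3.57628e-06 − (-0.000509992)) = -7.03355e-07.
Partial sum through k=2: 0.00993036.
Correction k=3: B_{6}/6! · (f^{(5)}(16) − f^{(5)}(7)) = 1/30240 · (-5.86733e-07 − (-0.000437136)) = 1.44361e-08.
Partial sum through k=3: 0.00993037.
Correction k=4: B_{8}/8! · (f^{(7)}(16) − f^{(7)}(7)) = −1/1209600 · (-1.65019e-07 − (-0.000642322)) = -5.30884e-10.

S_4 ≈ 0.00993037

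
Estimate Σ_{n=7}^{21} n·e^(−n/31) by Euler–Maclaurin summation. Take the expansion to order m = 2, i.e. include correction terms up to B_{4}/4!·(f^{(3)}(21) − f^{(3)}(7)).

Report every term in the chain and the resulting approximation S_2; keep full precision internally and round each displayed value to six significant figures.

Integral: ∫_7^21 x·e^(−x/31) dx = 121.117.
½[f(7) + f(21)] = ½[5.58511 + 10.6664] = 8.12578.
Integral + boundary = 129.243.
Order-1 term: 1/12 · (0.163847 − 0.617708) = -0.0378217.
After k=1: 129.205.
Order-2 term: −1/720 · (0.00122757 − 0.00230328) = 1.49404e-06.

S_2 ≈ 129.205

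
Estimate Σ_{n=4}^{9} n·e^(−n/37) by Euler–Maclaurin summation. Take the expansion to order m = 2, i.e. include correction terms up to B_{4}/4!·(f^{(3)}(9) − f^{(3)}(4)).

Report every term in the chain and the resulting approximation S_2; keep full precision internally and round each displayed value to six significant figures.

∫_4^9 x·e^(−x/37) dx evaluates to 27.0484.
Boundary: ½(f(4) + f(9)) = ½(3.59012 + 7.05673) = 5.32342.
So far: 32.3718.
Order-1 term: 1/12 · (0.593358 − 0.800500) = -0.0172618.
Running total after k=1: 32.3546.
Order-2 term: −1/720 · (0.00157890 − 0.00189595) = 4.40347e-07.

S_2 ≈ 32.3546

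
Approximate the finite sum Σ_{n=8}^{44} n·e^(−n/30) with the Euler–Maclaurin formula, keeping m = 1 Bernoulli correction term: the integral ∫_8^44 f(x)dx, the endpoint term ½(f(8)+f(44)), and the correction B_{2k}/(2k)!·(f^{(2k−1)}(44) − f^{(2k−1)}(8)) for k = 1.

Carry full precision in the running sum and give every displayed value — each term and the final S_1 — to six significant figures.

∫_8^44 x·e^(−x/30) dx evaluates to 361.019.
½[f(8) + f(44)] = ½[6.12743 + 10.1505] = 8.13896.
Running total after boundary: 369.158.
k=1: B_{2}/(2)! × [f^{(1)}(44) − f^{(1)}(8)] = 1/12 × (-0.107657 − 0.561681) = -0.0557781.

S_1 ≈ 369.103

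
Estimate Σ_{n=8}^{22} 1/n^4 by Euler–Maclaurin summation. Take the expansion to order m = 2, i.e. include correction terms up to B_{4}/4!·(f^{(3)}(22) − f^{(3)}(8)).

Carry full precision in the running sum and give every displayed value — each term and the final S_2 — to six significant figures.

∫_8^22 1/x^4 dx evaluates to 0.000619737.
½[f(8) + f(22)] = ½[0.000244141 + 4.26883e-06] = 0.000124205.
Integral + boundary = 0.000743942.
k=1: B_{2}/(2)! × [f^{(1)}(22) − f^{(1)}(8)] = 1/12 × (-7.76152e-07 − (-0.000122070)) = 1.01078e-05.
Running total after k=1: 0.000754049.
k=2: B_{4}/(4)! × [f^{(3)}(22) − f^{(3)}(8)] = −1/720 × (-4.81086e-08 − (-5.72205e-05)) = -7.94060e-08.

S_2 ≈ 0.000753970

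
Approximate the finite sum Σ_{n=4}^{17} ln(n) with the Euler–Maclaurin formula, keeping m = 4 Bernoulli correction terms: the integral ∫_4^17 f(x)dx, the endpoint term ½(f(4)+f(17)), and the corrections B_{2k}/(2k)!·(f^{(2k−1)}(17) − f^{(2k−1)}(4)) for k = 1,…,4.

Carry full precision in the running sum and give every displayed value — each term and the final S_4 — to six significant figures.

Integral: ∫_4^17 ln(x) dx = 29.6194.
Boundary: ½(f(4) + f(17)) = ½(1.38629 + 2.83321) = 2.10975.
So far: 31.7292.
k=1: B_{2}/(2)! × [f^{(1)}(17) − f^{(1)}(4)] = 1/12 × (0.0588235 − 0.250000) = -0.0159314.
After k=1: 31.7133.
k=2: B_{4}/(4)! × [f^{(3)}(17) − f^{(3)}(4)] = −1/720 × (0.000407083 − 0.0312500) = 4.28374e-05.
After k=2: 31.7133.
k=3: B_{6}/(6)! × [f^{(5)}(17) − f^{(5)}(4)] = 1/30240 × (1.69031e-05 − 0.0234375) = -7.74491e-07.
After k=3: 31.7133.
k=4: B_{8}/(8)! × [f^{(7)}(17) − f^{(7)}(4)] = −1/1209600 × (1.75465e-06 − 0.0439453) = 3.63290e-08.

S_4 ≈ 31.7133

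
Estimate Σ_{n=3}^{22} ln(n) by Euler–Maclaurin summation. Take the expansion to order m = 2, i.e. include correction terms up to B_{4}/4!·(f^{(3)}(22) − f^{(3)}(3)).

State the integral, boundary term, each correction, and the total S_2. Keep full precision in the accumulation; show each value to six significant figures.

S_2 ≈ 47.7780

The integral term ∫_3^22 ln(x) dx = 45.7071.
Endpoint term: (f(3) + f(22))/2 = (1.09861 + 3.09104)/2 = 2.09483.
So far: 47.8019.
k=1: B_{2}/(2)! × [f^{(1)}(22) − f^{(1)}(3)] = 1/12 × (0.0454545 − 0.333333) = -0.0239899.
Partial sum through k=1: 47.7779.
k=2: B_{4}/(4)! × [f^{(3)}(22) − f^{(3)}(3)] = −1/720 × (0.000187829 − 0.0740741) = 0.000102620.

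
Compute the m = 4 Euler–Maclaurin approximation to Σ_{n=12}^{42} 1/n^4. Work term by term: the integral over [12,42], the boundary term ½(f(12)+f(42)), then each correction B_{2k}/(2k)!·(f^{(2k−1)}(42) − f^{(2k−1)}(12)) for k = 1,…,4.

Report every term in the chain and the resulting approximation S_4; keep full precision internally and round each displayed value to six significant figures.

The integral term ∫_12^42 1/x^4 dx = 0.000188402.
½[f(12) + f(42)] = ½[4.82253e-05 + 3.21368e-07] = 2.42733e-05.
So far: 0.000212675.
Order-1 term: 1/12 · (-3.06065e-08 − (-1.60751e-05)) = 1.33704e-06.
Partial sum through k=1: 0.000214012.
Order-2 term: −1/720 · (-5.20519e-10 − (-3.34898e-06)) = -4.65064e-09.
Partial sum through k=2: 0.000214008.
Order-3 term: 1/30240 · (-1.65244e-11 − (-1.30238e-06)) = 4.30676e-11.
Partial sum through k=3: 0.000214008.
Order-4 term: −1/1209600 · (-8.43082e-13 − (-8.13988e-07)) = -6.72939e-13.

S_4 ≈ 0.000214008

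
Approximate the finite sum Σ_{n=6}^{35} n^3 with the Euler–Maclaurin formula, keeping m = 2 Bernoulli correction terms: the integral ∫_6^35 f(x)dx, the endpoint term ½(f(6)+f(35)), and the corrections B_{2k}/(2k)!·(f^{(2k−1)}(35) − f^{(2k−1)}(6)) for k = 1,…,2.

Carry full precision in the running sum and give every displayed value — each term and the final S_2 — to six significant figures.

S_2 ≈ 396675

The integral term ∫_6^35 x^3 dx = 374832.
½[f(6) + f(35)] = ½[216.000 + 42875.0] = 21545.5.
So far: 396378.
Correction k=1: B_{2}/2! · (f^{(1)}(35) − f^{(1)}(6)) = 1/12 · (3675.00 − 108.000) = 297.250.
Running total after k=1: 396675.
Correction k=2: B_{4}/4! · (f^{(3)}(35) − f^{(3)}(6)) = −1/720 · (6.00000 − 6.00000) = 0.00000.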